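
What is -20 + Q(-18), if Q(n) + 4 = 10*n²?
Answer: 3216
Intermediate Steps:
Q(n) = -4 + 10*n²
-20 + Q(-18) = -20 + (-4 + 10*(-18)²) = -20 + (-4 + 10*324) = -20 + (-4 + 3240) = -20 + 3236 = 3216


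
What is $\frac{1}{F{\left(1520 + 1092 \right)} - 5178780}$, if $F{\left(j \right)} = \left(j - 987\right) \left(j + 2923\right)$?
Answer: $\frac{1}{3815595} \approx 2.6208 \cdot 10^{-7}$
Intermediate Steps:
$F{\left(j \right)} = \left(-987 + j\right) \left(2923 + j\right)$
$\frac{1}{F{\left(1520 + 1092 \right)} - 5178780} = \frac{1}{\left(-2885001 + \left(1520 + 1092\right)^{2} + 1936 \left(1520 + 1092\right)\right) - 5178780} = \frac{1}{\left(-2885001 + 2612^{2} + 1936 \cdot 2612\right) - 5178780} = \frac{1}{\left(-2885001 + 6822544 + 5056832\right) - 5178780} = \frac{1}{8994375 - 5178780} = \frac{1}{3815595}$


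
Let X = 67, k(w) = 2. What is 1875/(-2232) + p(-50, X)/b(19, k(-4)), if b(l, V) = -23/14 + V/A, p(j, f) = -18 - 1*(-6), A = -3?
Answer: 314351/72168 ≈ 4.3558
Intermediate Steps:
p(j, f) = -12 (p(j, f) = -18 + 6 = -12)
b(l, V) = -23/14 - V/3 (b(l, V) = -23/14 + V/(-3) = -23*1/14 + V*(-1/3) = -23/14 - V/3)
1875/(-2232) + p(-50, X)/b(19, k(-4)) = 1875/(-2232) - 12/(-23/14 - 1/3*2) = 1875*(-1/2232) - 12/(-23/14 - 2/3) = -625/744 - 12/(-97/42) = -625/744 - 12*(-42/97) = -625/744 + 504/97 = 314351/72168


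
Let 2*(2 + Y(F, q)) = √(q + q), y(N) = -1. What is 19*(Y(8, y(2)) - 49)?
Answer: -969 + 19*I*√2/2 ≈ -969.0 + 13.435*I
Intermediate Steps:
Y(F, q) = -2 + √2*√q/2 (Y(F, q) = -2 + √(q + q)/2 = -2 + √(2*q)/2 = -2 + (√2*√q)/2 = -2 + √2*√q/2)
19*(Y(8, y(2)) - 49) = 19*((-2 + √2*√(-1)/2) - 49) = 19*((-2 + √2*I/2) - 49) = 19*((-2 + I*√2/2) - 49) = 19*(-51 + I*√2/2) = -969 + 19*I*√2/2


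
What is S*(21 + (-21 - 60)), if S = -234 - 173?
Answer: 24420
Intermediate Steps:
S = -407
S*(21 + (-21 - 60)) = -407*(21 + (-21 - 60)) = -407*(21 - 81) = -407*(-60) = 24420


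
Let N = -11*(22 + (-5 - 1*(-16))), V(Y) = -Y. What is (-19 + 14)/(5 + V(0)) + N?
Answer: -364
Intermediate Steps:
N = -363 (N = -11*(22 + (-5 + 16)) = -11*(22 + 11) = -11*33 = -363)
(-19 + 14)/(5 + V(0)) + N = (-19 + 14)/(5 - 1*0) - 363 = -5/(5 + 0) - 363 = -5/5 - 363 = -5*⅕ - 363 = -1 - 363 = -364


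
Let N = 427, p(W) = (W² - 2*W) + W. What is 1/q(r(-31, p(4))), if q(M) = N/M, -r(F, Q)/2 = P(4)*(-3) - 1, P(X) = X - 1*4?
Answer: 2/427 ≈ 0.0046838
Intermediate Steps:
P(X) = -4 + X (P(X) = X - 4 = -4 + X)
p(W) = W² - W
r(F, Q) = 2 (r(F, Q) = -2*((-4 + 4)*(-3) - 1) = -2*(0*(-3) - 1) = -2*(0 - 1) = -2*(-1) = 2)
q(M) = 427/M
1/q(r(-31, p(4))) = 1/(427/2) = 2/427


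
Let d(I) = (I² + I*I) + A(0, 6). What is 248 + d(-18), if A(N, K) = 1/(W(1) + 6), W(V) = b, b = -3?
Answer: 2689/3 ≈ 896.33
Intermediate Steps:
W(V) = -3
A(N, K) = ⅓ (A(N, K) = 1/(-3 + 6) = 1/3 = ⅓)
d(I) = ⅓ + 2*I² (d(I) = (I² + I*I) + ⅓ = (I² + I²) + ⅓ = 2*I² + ⅓ = ⅓ + 2*I²)
248 + d(-18) = 248 + (⅓ + 2*(-18)²) = 248 + (⅓ + 2*324) = 248 + (⅓ + 648) = 248 + 1945/3 = 2689/3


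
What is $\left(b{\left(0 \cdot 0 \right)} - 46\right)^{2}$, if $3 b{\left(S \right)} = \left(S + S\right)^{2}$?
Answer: $2116$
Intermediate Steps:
$b{\left(S \right)} = \frac{4 S^{2}}{3}$ ($b{\left(S \right)} = \frac{\left(S + S\right)^{2}}{3} = \frac{\left(2 S\right)^{2}}{3} = \frac{4 S^{2}}{3}$)
$\left(b{\left(0 \cdot 0 \right)} - 46\right)^{2} = \left(\frac{4 \left(0 \cdot 0\right)^{2}}{3} - 46\right)^{2} = \left(\frac{4 \cdot 0^{2}}{3} - 46\right)^{2} = \left(\frac{4}{3} \cdot 0 - 46\right)^{2} = \left(0 - 46\right)^{2} = \left(-46\right)^{2} = 2116$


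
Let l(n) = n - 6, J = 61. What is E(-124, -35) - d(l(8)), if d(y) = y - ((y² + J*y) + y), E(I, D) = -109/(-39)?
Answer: 5023/39 ≈ 128.79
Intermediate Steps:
l(n) = -6 + n
E(I, D) = 109/39 (E(I, D) = -109*(-1/39) = 109/39)
d(y) = -y² - 61*y (d(y) = y - ((y² + 61*y) + y) = y - (y² + 62*y) = y + (-y² - 62*y) = -y² - 61*y)
E(-124, -35) - d(l(8)) = 109/39 - (-1)*(-6 + 8)*(61 + (-6 + 8)) = 109/39 - (-1)*2*(61 + 2) = 109/39 - (-1)*2*63 = 109/39 - 1*(-126) = 109/39 + 126 = 5023/39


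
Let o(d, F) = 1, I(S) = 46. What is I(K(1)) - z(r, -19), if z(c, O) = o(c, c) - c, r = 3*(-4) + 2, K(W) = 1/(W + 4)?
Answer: 35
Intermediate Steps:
K(W) = 1/(4 + W)
r = -10 (r = -12 + 2 = -10)
z(c, O) = 1 - c
I(K(1)) - z(r, -19) = 46 - (1 - 1*(-10)) = 46 - (1 + 10) = 46 - 1*11 = 46 - 11 = 35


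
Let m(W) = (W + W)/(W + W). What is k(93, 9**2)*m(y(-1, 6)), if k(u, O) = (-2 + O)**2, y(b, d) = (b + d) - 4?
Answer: 6241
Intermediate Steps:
y(b, d) = -4 + b + d
m(W) = 1 (m(W) = (2*W)/((2*W)) = (2*W)*(1/(2*W)) = 1)
k(93, 9**2)*m(y(-1, 6)) = (-2 + 9**2)**2*1 = (-2 + 81)**2*1 = 79**2*1 = 6241*1 = 6241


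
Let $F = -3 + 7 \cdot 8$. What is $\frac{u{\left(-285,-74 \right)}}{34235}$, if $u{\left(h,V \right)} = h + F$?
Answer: $- \frac{232}{34235} \approx -0.0067767$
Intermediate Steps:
$F = 53$ ($F = -3 + 56 = 53$)
$u{\left(h,V \right)} = 53 + h$ ($u{\left(h,V \right)} = h + 53 = 53 + h$)
$\frac{u{\left(-285,-74 \right)}}{34235} = \frac{53 - 285}{34235} = \left(-232\right) \frac{1}{34235} = - \frac{232}{34235}$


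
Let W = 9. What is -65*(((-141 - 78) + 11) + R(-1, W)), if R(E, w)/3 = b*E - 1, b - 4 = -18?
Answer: 10985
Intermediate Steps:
b = -14 (b = 4 - 18 = -14)
R(E, w) = -3 - 42*E (R(E, w) = 3*(-14*E - 1) = 3*(-1 - 14*E) = -3 - 42*E)
-65*(((-141 - 78) + 11) + R(-1, W)) = -65*(((-141 - 78) + 11) + (-3 - 42*(-1))) = -65*((-219 + 11) + (-3 + 42)) = -65*(-208 + 39) = -65*(-169) = 10985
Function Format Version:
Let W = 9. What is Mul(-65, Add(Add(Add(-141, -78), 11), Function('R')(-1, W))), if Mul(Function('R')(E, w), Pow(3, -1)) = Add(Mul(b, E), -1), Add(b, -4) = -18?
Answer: 10985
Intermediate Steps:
b = -14 (b = Add(4, -18) = -14)
Function('R')(E, w) = Add(-3, Mul(-42, E)) (Function('R')(E, w) = Mul(3, Add(Mul(-14, E), -1)) = Mul(3, Add(-1, Mul(-14, E))) = Add(-3, Mul(-42, E)))
Mul(-65, Add(Add(Add(-141, -78), 11), Function('R')(-1, W))) = Mul(-65, Add(Add(Add(-141, -78), 11), Add(-3, Mul(-42, -1)))) = Mul(-65, Add(Add(-219, 11), Add(-3, 42))) = Mul(-65, Add(-208, 39)) = Mul(-65, -169) = 10985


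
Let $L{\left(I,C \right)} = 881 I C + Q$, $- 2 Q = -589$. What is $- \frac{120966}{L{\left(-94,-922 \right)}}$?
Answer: $- \frac{241932}{152709605} \approx -0.0015843$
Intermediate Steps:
$Q = \frac{589}{2}$ ($Q = \left(- \frac{1}{2}\right) \left(-589\right) = \frac{589}{2} \approx 294.5$)
$L{\left(I,C \right)} = \frac{589}{2} + 881 C I$ ($L{\left(I,C \right)} = 881 I C + \frac{589}{2} = 881 C I + \frac{589}{2} = \frac{589}{2} + 881 C I$)
$- \frac{120966}{L{\left(-94,-922 \right)}} = - \frac{120966}{\frac{589}{2} + 881 \left(-922\right) \left(-94\right)} = - \frac{120966}{\frac{589}{2} + 76354508} = - \frac{120966}{\frac{152709605}{2}} = \left(-120966\right) \frac{2}{152709605} = - \frac{241932}{152709605}$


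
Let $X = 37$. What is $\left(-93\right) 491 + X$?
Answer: $-45626$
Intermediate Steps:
$\left(-93\right) 491 + X = \left(-93\right) 491 + 37 = -45663 + 37 = -45626$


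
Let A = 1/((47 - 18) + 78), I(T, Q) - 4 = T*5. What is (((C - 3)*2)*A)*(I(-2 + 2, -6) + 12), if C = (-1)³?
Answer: -128/107 ≈ -1.1963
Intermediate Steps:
C = -1
I(T, Q) = 4 + 5*T (I(T, Q) = 4 + T*5 = 4 + 5*T)
A = 1/107 (A = 1/(29 + 78) = 1/107 ≈ 0.0093458)
(((C - 3)*2)*A)*(I(-2 + 2, -6) + 12) = (((-1 - 3)*2)*(1/107))*((4 + 5*(-2 + 2)) + 12) = (-4*2*(1/107))*((4 + 5*0) + 12) = (-8*1/107)*((4 + 0) + 12) = -8*(4 + 12)/107 = -8/107*16 = -128/107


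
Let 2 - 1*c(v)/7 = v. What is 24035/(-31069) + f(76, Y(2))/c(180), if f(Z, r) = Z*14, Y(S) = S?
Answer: -4500359/2765141 ≈ -1.6275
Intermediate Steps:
c(v) = 14 - 7*v
f(Z, r) = 14*Z
24035/(-31069) + f(76, Y(2))/c(180) = 24035/(-31069) + (14*76)/(14 - 7*180) = 24035*(-1/31069) + 1064/(14 - 1260) = -24035/31069 + 1064/(-1246) = -24035/31069 + 1064*(-1/1246) = -24035/31069 - 76/89 = -4500359/2765141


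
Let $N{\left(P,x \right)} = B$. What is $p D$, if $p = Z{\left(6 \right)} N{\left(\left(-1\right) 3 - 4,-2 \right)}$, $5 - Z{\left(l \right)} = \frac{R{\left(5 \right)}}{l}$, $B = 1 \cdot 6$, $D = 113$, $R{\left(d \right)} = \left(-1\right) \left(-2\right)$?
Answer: $3164$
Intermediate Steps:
$R{\left(d \right)} = 2$
$B = 6$
$N{\left(P,x \right)} = 6$
$Z{\left(l \right)} = 5 - \frac{2}{l}$
$p = 28$ ($p = \left(5 - \frac{2}{6}\right) 6 = \left(5 - \frac{1}{3}\right) 6 = \frac{14}{3} \cdot 6 = 28$)
$p D = 28 \cdot 113 = 3164$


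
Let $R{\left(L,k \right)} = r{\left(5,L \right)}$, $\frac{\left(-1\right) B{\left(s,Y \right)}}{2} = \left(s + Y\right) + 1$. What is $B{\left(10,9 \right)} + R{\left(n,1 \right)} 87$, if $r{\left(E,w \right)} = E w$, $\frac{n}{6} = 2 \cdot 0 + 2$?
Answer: $5180$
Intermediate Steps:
$n = 12$ ($n = 6 \left(2 \cdot 0 + 2\right) = 6 \left(0 + 2\right) = 6 \cdot 2 = 12$)
$B{\left(s,Y \right)} = -2 - 2 Y - 2 s$ ($B{\left(s,Y \right)} = - 2 \left(\left(s + Y\right) + 1\right) = - 2 \left(\left(Y + s\right) + 1\right) = - 2 \left(1 + Y + s\right) = -2 - 2 Y - 2 s$)
$R{\left(L,k \right)} = 5 L$
$B{\left(10,9 \right)} + R{\left(n,1 \right)} 87 = \left(-2 - 18 - 20\right) + 5 \cdot 12 \cdot 87 = \left(-2 - 18 - 20\right) + 60 \cdot 87 = -40 + 5220 = 5180$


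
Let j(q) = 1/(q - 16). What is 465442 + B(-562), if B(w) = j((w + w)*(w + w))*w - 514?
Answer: 293685718759/631680 ≈ 4.6493e+5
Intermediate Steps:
j(q) = 1/(-16 + q)
B(w) = -514 + w/(-16 + 4*w²) (B(w) = w/(-16 + (w + w)*(w + w)) - 514 = w/(-16 + (2*w)*(2*w)) - 514 = w/(-16 + 4*w²) - 514 = -514 + w/(-16 + 4*w²))
465442 + B(-562) = 465442 + (8224 - 562 - 2056*(-562)²)/(4*(-4 + (-562)²)) = 465442 + (8224 - 562 - 2056*315844)/(4*(-4 + 315844)) = 465442 + (¼)*(8224 - 562 - 649375264)/315840 = 465442 + (¼)*(1/315840)*(-649367602) = 465442 - 324683801/631680 = 293685718759/631680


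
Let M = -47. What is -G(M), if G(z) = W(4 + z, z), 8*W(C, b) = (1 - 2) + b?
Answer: 6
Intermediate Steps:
W(C, b) = -⅛ + b/8 (W(C, b) = ((1 - 2) + b)/8 = (-1 + b)/8 = -⅛ + b/8)
G(z) = -⅛ + z/8
-G(M) = -(-⅛ + (⅛)*(-47)) = -(-⅛ - 47/8) = -1*(-6) = 6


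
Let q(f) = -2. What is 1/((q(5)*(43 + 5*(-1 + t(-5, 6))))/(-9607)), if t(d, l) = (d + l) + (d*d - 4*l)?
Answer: 9607/96 ≈ 100.07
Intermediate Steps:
t(d, l) = d + d**2 - 3*l (t(d, l) = (d + l) + (d**2 - 4*l) = d + d**2 - 3*l)
1/((q(5)*(43 + 5*(-1 + t(-5, 6))))/(-9607)) = 1/(-2*(43 + 5*(-1 + (-5 + (-5)**2 - 3*6)))/(-9607)) = 1/(-2*(43 + 5*(-1 + (-5 + 25 - 18)))*(-1/9607)) = 1/(-2*(43 + 5*(-1 + 2))*(-1/9607)) = 1/(-2*(43 + 5*1)*(-1/9607)) = 1/(-2*(43 + 5)*(-1/9607)) = 1/(-2*48*(-1/9607)) = 1/(-96*(-1/9607)) = 1/(96/9607) = 9607/96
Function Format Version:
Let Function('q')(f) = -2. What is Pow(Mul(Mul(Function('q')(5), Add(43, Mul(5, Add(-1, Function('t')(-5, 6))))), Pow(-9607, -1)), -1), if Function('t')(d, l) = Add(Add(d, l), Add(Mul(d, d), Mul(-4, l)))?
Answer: Rational(9607, 96) ≈ 100.07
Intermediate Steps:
Function('t')(d, l) = Add(d, Pow(d, 2), Mul(-3, l)) (Function('t')(d, l) = Add(Add(d, l), Add(Pow(d, 2), Mul(-4, l))) = Add(d, Pow(d, 2), Mul(-3, l)))
Pow(Mul(Mul(Function('q')(5), Add(43, Mul(5, Add(-1, Function('t')(-5, 6))))), Pow(-9607, -1)), -1) = Pow(Mul(Mul(-2, Add(43, Mul(5, Add(-1, Add(-5, Pow(-5, 2), Mul(-3, 6)))))), Pow(-9607, -1)), -1) = Pow(Mul(Mul(-2, Add(43, Mul(5, Add(-1, Add(-5, 25, -18))))), Rational(-1, 9607)), -1) = Pow(Mul(Mul(-2, Add(43, Mul(5, Add(-1, 2)))), Rational(-1, 9607)), -1) = Pow(Mul(Mul(-2, Add(43, Mul(5, 1))), Rational(-1, 9607)), -1) = Pow(Mul(Mul(-2, Add(43, 5)), Rational(-1, 9607)), -1) = Pow(Mul(Mul(-2, 48), Rational(-1, 9607)), -1) = Pow(Mul(-96, Rational(-1, 9607)), -1) = Pow(Rational(96, 9607), -1) = Rational(9607, 96)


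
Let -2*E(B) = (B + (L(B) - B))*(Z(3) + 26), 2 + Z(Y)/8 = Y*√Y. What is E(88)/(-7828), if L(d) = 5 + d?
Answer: 465/7828 + 279*√3/1957 ≈ 0.30633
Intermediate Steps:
Z(Y) = -16 + 8*Y^(3/2) (Z(Y) = -16 + 8*(Y*√Y) = -16 + 8*Y^(3/2))
E(B) = -(5 + B)*(10 + 24*√3)/2 (E(B) = -(B + ((5 + B) - B))*((-16 + 8*3^(3/2)) + 26)/2 = -(B + 5)*((-16 + 8*(3*√3)) + 26)/2 = -(5 + B)*((-16 + 24*√3) + 26)/2 = -(5 + B)*(10 + 24*√3)/2)
E(88)/(-7828) = -(5 + 88)*(5 + 12*√3)/(-7828) = -1*93*(5 + 12*√3)*(-1/7828) = (-465 - 1116*√3)*(-1/7828) = 465/7828 + 279*√3/1957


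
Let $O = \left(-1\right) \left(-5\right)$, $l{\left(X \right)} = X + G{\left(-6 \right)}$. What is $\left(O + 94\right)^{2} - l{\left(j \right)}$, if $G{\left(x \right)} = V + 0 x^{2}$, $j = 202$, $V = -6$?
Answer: $9605$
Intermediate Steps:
$G{\left(x \right)} = -6$ ($G{\left(x \right)} = -6 + 0 x^{2} = -6 + 0 = -6$)
$l{\left(X \right)} = -6 + X$ ($l{\left(X \right)} = X - 6 = -6 + X$)
$O = 5$
$\left(O + 94\right)^{2} - l{\left(j \right)} = \left(5 + 94\right)^{2} - \left(-6 + 202\right) = 99^{2} - 196 = 9801 - 196 = 9605$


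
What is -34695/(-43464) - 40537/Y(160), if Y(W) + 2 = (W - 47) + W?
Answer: -584165941/3926248 ≈ -148.78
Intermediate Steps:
Y(W) = -49 + 2*W (Y(W) = -2 + ((W - 47) + W) = -2 + ((-47 + W) + W) = -2 + (-47 + 2*W) = -49 + 2*W)
-34695/(-43464) - 40537/Y(160) = -34695/(-43464) - 40537/(-49 + 2*160) = -34695*(-1/43464) - 40537/(-49 + 320) = 11565/14488 - 40537/271 = -584165941/3926248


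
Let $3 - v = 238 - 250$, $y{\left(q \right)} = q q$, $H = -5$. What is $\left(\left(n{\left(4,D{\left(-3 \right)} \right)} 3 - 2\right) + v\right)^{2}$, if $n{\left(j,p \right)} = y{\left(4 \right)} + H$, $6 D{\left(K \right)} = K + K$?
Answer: $2116$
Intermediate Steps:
$D{\left(K \right)} = \frac{K}{3}$ ($D{\left(K \right)} = \frac{K + K}{6} = \frac{2 K}{6} = \frac{K}{3}$)
$y{\left(q \right)} = q^{2}$
$v = 15$ ($v = 3 - \left(238 - 250\right) = 3 - -12 = 3 + 12 = 15$)
$n{\left(j,p \right)} = 11$ ($n{\left(j,p \right)} = 4^{2} - 5 = 16 - 5 = 11$)
$\left(\left(n{\left(4,D{\left(-3 \right)} \right)} 3 - 2\right) + v\right)^{2} = \left(\left(11 \cdot 3 - 2\right) + 15\right)^{2} = \left(\left(33 - 2\right) + 15\right)^{2} = \left(31 + 15\right)^{2} = 46^{2} = 2116$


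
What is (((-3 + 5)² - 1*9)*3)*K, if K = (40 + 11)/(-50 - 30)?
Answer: 153/16 ≈ 9.5625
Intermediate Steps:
K = -51/80 (K = 51/(-80) = 51*(-1/80) = -51/80 ≈ -0.63750)
(((-3 + 5)² - 1*9)*3)*K = (((-3 + 5)² - 1*9)*3)*(-51/80) = ((2² - 9)*3)*(-51/80) = ((4 - 9)*3)*(-51/80) = -5*3*(-51/80) = -15*(-51/80) = 153/16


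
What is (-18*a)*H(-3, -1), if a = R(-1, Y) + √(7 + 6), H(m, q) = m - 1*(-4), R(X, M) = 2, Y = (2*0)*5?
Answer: -36 - 18*√13 ≈ -100.90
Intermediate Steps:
Y = 0 (Y = 0*5 = 0)
H(m, q) = 4 + m (H(m, q) = m + 4 = 4 + m)
a = 2 + √13 (a = 2 + √(7 + 6) = 2 + √13 ≈ 5.6056)
(-18*a)*H(-3, -1) = (-18*(2 + √13))*(4 - 3) = (-36 - 18*√13)*1 = -36 - 18*√13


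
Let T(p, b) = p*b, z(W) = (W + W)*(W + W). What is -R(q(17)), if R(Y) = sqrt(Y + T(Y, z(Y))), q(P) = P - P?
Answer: 0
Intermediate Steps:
z(W) = 4*W**2 (z(W) = (2*W)*(2*W) = 4*W**2)
q(P) = 0
T(p, b) = b*p
R(Y) = sqrt(Y + 4*Y**3) (R(Y) = sqrt(Y + (4*Y**2)*Y) = sqrt(Y + 4*Y**3))
-R(q(17)) = -sqrt(0 + 4*0**3) = -sqrt(0 + 4*0) = -sqrt(0 + 0) = -sqrt(0) = -1*0 = 0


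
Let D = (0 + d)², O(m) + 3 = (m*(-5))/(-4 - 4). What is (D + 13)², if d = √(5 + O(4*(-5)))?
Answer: 25/4 ≈ 6.2500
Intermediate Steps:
O(m) = -3 + 5*m/8 (O(m) = -3 + (m*(-5))/(-4 - 4) = -3 - 5*m/(-8) = -3 - 5*m*(-⅛) = -3 + 5*m/8)
d = I*√42/2 (d = √(5 + (-3 + 5*(4*(-5))/8)) = √(5 + (-3 + (5/8)*(-20))) = √(5 + (-3 - 25/2)) = √(5 - 31/2) = √(-21/2) = I*√42/2 ≈ 3.2404*I)
D = -21/2 (D = (0 + I*√42/2)² = (I*√42/2)² = -21/2 ≈ -10.500)
(D + 13)² = (-21/2 + 13)² = (5/2)² = 25/4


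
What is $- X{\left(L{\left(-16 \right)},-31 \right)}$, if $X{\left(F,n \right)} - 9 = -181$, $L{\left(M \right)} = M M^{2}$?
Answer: $172$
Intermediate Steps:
$L{\left(M \right)} = M^{3}$
$X{\left(F,n \right)} = -172$ ($X{\left(F,n \right)} = 9 - 181 = -172$)
$- X{\left(L{\left(-16 \right)},-31 \right)} = \left(-1\right) \left(-172\right) = 172$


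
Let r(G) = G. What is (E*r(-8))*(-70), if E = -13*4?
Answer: -29120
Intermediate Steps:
E = -52
(E*r(-8))*(-70) = -52*(-8)*(-70) = 416*(-70) = -29120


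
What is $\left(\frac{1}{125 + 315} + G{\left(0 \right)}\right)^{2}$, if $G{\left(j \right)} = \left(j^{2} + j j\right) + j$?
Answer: $\frac{1}{193600} \approx 5.1653 \cdot 10^{-6}$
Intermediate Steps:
$G{\left(j \right)} = j + 2 j^{2}$ ($G{\left(j \right)} = \left(j^{2} + j^{2}\right) + j = 2 j^{2} + j = j + 2 j^{2}$)
$\left(\frac{1}{125 + 315} + G{\left(0 \right)}\right)^{2} = \left(\frac{1}{125 + 315} + 0 \left(1 + 2 \cdot 0\right)\right)^{2} = \left(\frac{1}{440} + 0 \left(1 + 0\right)\right)^{2} = \left(\frac{1}{440} + 0 \cdot 1\right)^{2} = \left(\frac{1}{440} + 0\right)^{2} = \left(\frac{1}{440}\right)^{2} = \frac{1}{193600}$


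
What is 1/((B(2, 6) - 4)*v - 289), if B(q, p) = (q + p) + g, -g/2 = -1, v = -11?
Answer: -1/355 ≈ -0.0028169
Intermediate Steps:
g = 2 (g = -2*(-1) = 2)
B(q, p) = 2 + p + q (B(q, p) = (q + p) + 2 = (p + q) + 2 = 2 + p + q)
1/((B(2, 6) - 4)*v - 289) = 1/(((2 + 6 + 2) - 4)*(-11) - 289) = 1/((10 - 4)*(-11) - 289) = 1/(6*(-11) - 289) = 1/(-66 - 289) = 1/(-355) = -1/355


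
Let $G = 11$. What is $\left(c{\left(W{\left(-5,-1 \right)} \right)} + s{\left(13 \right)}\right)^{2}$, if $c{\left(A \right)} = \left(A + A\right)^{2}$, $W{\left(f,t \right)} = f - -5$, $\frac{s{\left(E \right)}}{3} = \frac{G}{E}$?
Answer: $\frac{1089}{169} \approx 6.4438$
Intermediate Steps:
$s{\left(E \right)} = \frac{33}{E}$ ($s{\left(E \right)} = 3 \frac{11}{E} = \frac{33}{E}$)
$W{\left(f,t \right)} = 5 + f$ ($W{\left(f,t \right)} = f + 5 = 5 + f$)
$c{\left(A \right)} = 4 A^{2}$ ($c{\left(A \right)} = \left(2 A\right)^{2} = 4 A^{2}$)
$\left(c{\left(W{\left(-5,-1 \right)} \right)} + s{\left(13 \right)}\right)^{2} = \left(4 \left(5 - 5\right)^{2} + \frac{33}{13}\right)^{2} = \left(4 \cdot 0^{2} + 33 \cdot \frac{1}{13}\right)^{2} = \left(4 \cdot 0 + \frac{33}{13}\right)^{2} = \left(0 + \frac{33}{13}\right)^{2} = \left(\frac{33}{13}\right)^{2} = \frac{1089}{169}$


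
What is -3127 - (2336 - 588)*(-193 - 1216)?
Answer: 2459805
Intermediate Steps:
-3127 - (2336 - 588)*(-193 - 1216) = -3127 - 1748*(-1409) = -3127 - 1*(-2462932) = -3127 + 2462932 = 2459805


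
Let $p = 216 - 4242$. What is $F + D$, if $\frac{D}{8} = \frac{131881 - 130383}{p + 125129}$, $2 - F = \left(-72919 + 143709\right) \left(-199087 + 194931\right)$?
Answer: $\frac{35628895227910}{121103} \approx 2.942 \cdot 10^{8}$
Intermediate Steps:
$p = -4026$ ($p = 216 - 4242 = -4026$)
$F = 294203242$ ($F = 2 - \left(-72919 + 143709\right) \left(-199087 + 194931\right) = 2 - 70790 \left(-4156\right) = 2 - -294203240 = 2 + 294203240 = 294203242$)
$D = \frac{11984}{121103}$ ($D = 8 \frac{131881 - 130383}{-4026 + 125129} = 8 \cdot \frac{1498}{121103} = \frac{11984}{121103} \approx 0.098957$)
$F + D = 294203242 + \frac{11984}{121103} = \frac{35628895227910}{121103}$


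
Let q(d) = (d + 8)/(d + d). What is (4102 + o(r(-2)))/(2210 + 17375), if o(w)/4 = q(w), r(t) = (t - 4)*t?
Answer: 12316/58755 ≈ 0.20962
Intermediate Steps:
q(d) = (8 + d)/(2*d) (q(d) = (8 + d)/((2*d)) = (8 + d)*(1/(2*d)) = (8 + d)/(2*d))
r(t) = t*(-4 + t) (r(t) = (-4 + t)*t = t*(-4 + t))
o(w) = 2*(8 + w)/w (o(w) = 4*((8 + w)/(2*w)) = 2*(8 + w)/w)
(4102 + o(r(-2)))/(2210 + 17375) = (4102 + (2 + 16/((-2*(-4 - 2)))))/(2210 + 17375) = (4102 + (2 + 16/((-2*(-6)))))/19585 = (4102 + (2 + 16/12))*(1/19585) = (4102 + (2 + 16*(1/12)))*(1/19585) = (4102 + (2 + 4/3))*(1/19585) = (4102 + 10/3)*(1/19585) = (12316/3)*(1/19585) = 12316/58755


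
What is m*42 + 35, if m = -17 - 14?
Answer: -1267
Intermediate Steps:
m = -31
m*42 + 35 = -31*42 + 35 = -1302 + 35 = -1267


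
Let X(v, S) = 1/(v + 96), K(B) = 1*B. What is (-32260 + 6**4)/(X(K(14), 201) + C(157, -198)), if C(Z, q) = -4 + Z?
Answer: -3406040/16831 ≈ -202.37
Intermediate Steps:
K(B) = B
X(v, S) = 1/(96 + v)
(-32260 + 6**4)/(X(K(14), 201) + C(157, -198)) = (-32260 + 6**4)/(1/(96 + 14) + (-4 + 157)) = (-32260 + 1296)/(1/110 + 153) = -30964/(1/110 + 153) = -30964/16831/110 = -30964*110/16831 = -3406040/16831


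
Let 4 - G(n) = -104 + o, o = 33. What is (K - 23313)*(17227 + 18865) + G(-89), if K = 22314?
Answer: -36055833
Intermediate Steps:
G(n) = 75 (G(n) = 4 - (-104 + 33) = 4 - 1*(-71) = 4 + 71 = 75)
(K - 23313)*(17227 + 18865) + G(-89) = (22314 - 23313)*(17227 + 18865) + 75 = -999*36092 + 75 = -36055908 + 75 = -36055833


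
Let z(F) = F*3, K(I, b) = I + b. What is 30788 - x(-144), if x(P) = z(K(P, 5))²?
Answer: -143101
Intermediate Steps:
z(F) = 3*F
x(P) = (15 + 3*P)² (x(P) = (3*(P + 5))² = (3*(5 + P))² = (15 + 3*P)²)
30788 - x(-144) = 30788 - 9*(5 - 144)² = 30788 - 9*(-139)² = 30788 - 9*19321 = 30788 - 1*173889 = 30788 - 173889 = -143101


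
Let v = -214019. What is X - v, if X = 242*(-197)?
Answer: 166345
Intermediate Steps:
X = -47674
X - v = -47674 - 1*(-214019) = -47674 + 214019 = 166345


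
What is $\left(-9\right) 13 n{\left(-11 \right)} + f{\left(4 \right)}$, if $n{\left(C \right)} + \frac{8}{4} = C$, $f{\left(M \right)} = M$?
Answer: $1525$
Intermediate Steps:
$n{\left(C \right)} = -2 + C$
$\left(-9\right) 13 n{\left(-11 \right)} + f{\left(4 \right)} = \left(-9\right) 13 \left(-2 - 11\right) + 4 = \left(-117\right) \left(-13\right) + 4 = 1521 + 4 = 1525$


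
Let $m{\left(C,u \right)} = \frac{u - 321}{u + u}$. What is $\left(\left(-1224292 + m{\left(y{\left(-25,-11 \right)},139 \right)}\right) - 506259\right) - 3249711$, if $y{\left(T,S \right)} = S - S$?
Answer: $- \frac{692256509}{139} \approx -4.9803 \cdot 10^{6}$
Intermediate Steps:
$y{\left(T,S \right)} = 0$
$m{\left(C,u \right)} = \frac{-321 + u}{2 u}$
$\left(\left(-1224292 + m{\left(y{\left(-25,-11 \right)},139 \right)}\right) - 506259\right) - 3249711 = \left(\left(-1224292 + \frac{-321 + 139}{2 \cdot 139}\right) - 506259\right) - 3249711 = \left(\left(-1224292 + \frac{1}{2} \cdot \frac{1}{139} \left(-182\right)\right) - 506259\right) - 3249711 = \left(\left(-1224292 - \frac{91}{139}\right) - 506259\right) - 3249711 = \left(- \frac{170176679}{139} - 506259\right) - 3249711 = - \frac{240546680}{139} - 3249711 = - \frac{692256509}{139}$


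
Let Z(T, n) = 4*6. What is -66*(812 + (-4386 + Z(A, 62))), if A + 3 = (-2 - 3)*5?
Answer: 234300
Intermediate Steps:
A = -28 (A = -3 + (-2 - 3)*5 = -3 - 5*5 = -3 - 25 = -28)
Z(T, n) = 24
-66*(812 + (-4386 + Z(A, 62))) = -66*(812 + (-4386 + 24)) = -66*(812 - 4362) = -66*(-3550) = 234300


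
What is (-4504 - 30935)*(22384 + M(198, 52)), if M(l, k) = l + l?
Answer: -807300420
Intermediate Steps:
M(l, k) = 2*l
(-4504 - 30935)*(22384 + M(198, 52)) = (-4504 - 30935)*(22384 + 2*198) = -35439*(22384 + 396) = -35439*22780 = -807300420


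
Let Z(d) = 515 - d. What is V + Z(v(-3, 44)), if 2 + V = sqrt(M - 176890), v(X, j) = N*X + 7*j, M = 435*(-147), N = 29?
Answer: 292 + 7*I*sqrt(4915) ≈ 292.0 + 490.75*I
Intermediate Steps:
M = -63945
v(X, j) = 7*j + 29*X (v(X, j) = 29*X + 7*j = 7*j + 29*X)
V = -2 + 7*I*sqrt(4915) (V = -2 + sqrt(-63945 - 176890) = -2 + sqrt(-240835) = -2 + 7*I*sqrt(4915) ≈ -2.0 + 490.75*I)
V + Z(v(-3, 44)) = (-2 + 7*I*sqrt(4915)) + (515 - (7*44 + 29*(-3))) = (-2 + 7*I*sqrt(4915)) + (515 - (308 - 87)) = (-2 + 7*I*sqrt(4915)) + (515 - 1*221) = (-2 + 7*I*sqrt(4915)) + (515 - 221) = (-2 + 7*I*sqrt(4915)) + 294 = 292 + 7*I*sqrt(4915)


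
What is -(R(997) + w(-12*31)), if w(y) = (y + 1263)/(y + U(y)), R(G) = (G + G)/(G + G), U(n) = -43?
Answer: 476/415 ≈ 1.1470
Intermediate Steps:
R(G) = 1 (R(G) = (2*G)/((2*G)) = (2*G)*(1/(2*G)) = 1)
w(y) = (1263 + y)/(-43 + y) (w(y) = (y + 1263)/(y - 43) = (1263 + y)/(-43 + y))
-(R(997) + w(-12*31)) = -(1 + (1263 - 12*31)/(-43 - 12*31)) = -(1 + (1263 - 372)/(-43 - 372)) = -(1 + 891/(-415)) = -(1 - 1/415*891) = -(1 - 891/415) = -1*(-476/415) = 476/415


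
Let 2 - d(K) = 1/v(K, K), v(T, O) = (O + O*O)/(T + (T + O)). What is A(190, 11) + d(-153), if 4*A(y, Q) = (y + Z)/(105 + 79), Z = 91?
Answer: 33583/13984 ≈ 2.4015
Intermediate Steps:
A(y, Q) = 91/736 + y/736 (A(y, Q) = ((y + 91)/(105 + 79))/4 = ((91 + y)/184)/4 = ((91 + y)*(1/184))/4 = (91/184 + y/184)/4 = 91/736 + y/736)
v(T, O) = (O + O²)/(O + 2*T) (v(T, O) = (O + O²)/(T + (O + T)) = (O + O²)/(O + 2*T))
d(K) = 2 - 1/(⅓ + K/3) (d(K) = 2 - 1/(K*(1 + K)/(K + 2*K)) = 2 - 1/(K*(1 + K)/((3*K))) = 2 - 1/(K*(1/(3*K))*(1 + K)) = 2 - 1/(⅓ + K/3))
A(190, 11) + d(-153) = (91/736 + (1/736)*190) + (-1 + 2*(-153))/(1 - 153) = (91/736 + 95/368) + (-1 - 306)/(-152) = 281/736 - 1/152*(-307) = 281/736 + 307/152 = 33583/13984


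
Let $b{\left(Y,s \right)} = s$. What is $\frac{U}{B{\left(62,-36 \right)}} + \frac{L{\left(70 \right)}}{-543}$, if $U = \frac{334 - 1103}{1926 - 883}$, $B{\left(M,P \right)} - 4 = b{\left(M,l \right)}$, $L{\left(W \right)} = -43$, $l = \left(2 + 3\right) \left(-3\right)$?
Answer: $\frac{910906}{6229839} \approx 0.14622$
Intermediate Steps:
$l = -15$ ($l = 5 \left(-3\right) = -15$)
$B{\left(M,P \right)} = -11$ ($B{\left(M,P \right)} = 4 - 15 = -11$)
$U = - \frac{769}{1043} \approx -0.7373$
$\frac{U}{B{\left(62,-36 \right)}} + \frac{L{\left(70 \right)}}{-543} = - \frac{769}{1043 \left(-11\right)} - \frac{43}{-543} = \left(- \frac{769}{1043}\right) \left(- \frac{1}{11}\right) - - \frac{43}{543} = \frac{769}{11473} + \frac{43}{543} = \frac{910906}{6229839}$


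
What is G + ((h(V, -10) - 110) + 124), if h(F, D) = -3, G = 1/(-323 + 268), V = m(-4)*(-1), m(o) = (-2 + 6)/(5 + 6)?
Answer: 604/55 ≈ 10.982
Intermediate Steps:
m(o) = 4/11
V = -4/11 (V = (4/11)*(-1) = -4/11 ≈ -0.36364)
G = -1/55 (G = 1/(-55) = -1/55 ≈ -0.018182)
G + ((h(V, -10) - 110) + 124) = -1/55 + ((-3 - 110) + 124) = -1/55 + (-113 + 124) = -1/55 + 11 = 604/55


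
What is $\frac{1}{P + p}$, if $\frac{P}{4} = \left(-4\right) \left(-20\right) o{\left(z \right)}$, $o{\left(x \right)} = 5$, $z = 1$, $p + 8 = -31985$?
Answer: $- \frac{1}{30393} \approx -3.2902 \cdot 10^{-5}$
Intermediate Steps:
$p = -31993$ ($p = -8 - 31985 = -31993$)
$P = 1600$ ($P = 4 \left(-4\right) \left(-20\right) 5 = 4 \cdot 80 \cdot 5 = 4 \cdot 400 = 1600$)
$\frac{1}{P + p} = \frac{1}{1600 - 31993} = \frac{1}{-30393} = - \frac{1}{30393}$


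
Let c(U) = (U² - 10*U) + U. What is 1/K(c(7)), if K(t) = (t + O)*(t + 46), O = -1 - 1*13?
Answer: -1/896 ≈ -0.0011161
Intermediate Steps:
O = -14 (O = -1 - 13 = -14)
c(U) = U² - 9*U
K(t) = (-14 + t)*(46 + t) (K(t) = (t - 14)*(t + 46) = (-14 + t)*(46 + t))
1/K(c(7)) = 1/(-644 + (7*(-9 + 7))² + 32*(7*(-9 + 7))) = 1/(-644 + (7*(-2))² + 32*(7*(-2))) = 1/(-644 + (-14)² + 32*(-14)) = 1/(-644 + 196 - 448) = 1/(-896) = -1/896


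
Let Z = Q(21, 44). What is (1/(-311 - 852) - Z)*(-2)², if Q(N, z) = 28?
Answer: -130260/1163 ≈ -112.00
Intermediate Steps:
Z = 28
(1/(-311 - 852) - Z)*(-2)² = (1/(-311 - 852) - 1*28)*(-2)² = (1/(-1163) - 28)*4 = (-1/1163 - 28)*4 = -32565/1163*4 = -130260/1163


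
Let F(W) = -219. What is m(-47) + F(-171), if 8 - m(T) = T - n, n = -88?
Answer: -252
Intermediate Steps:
m(T) = -80 - T (m(T) = 8 - (T - 1*(-88)) = 8 - (T + 88) = 8 - (88 + T) = 8 + (-88 - T) = -80 - T)
m(-47) + F(-171) = (-80 - 1*(-47)) - 219 = (-80 + 47) - 219 = -33 - 219 = -252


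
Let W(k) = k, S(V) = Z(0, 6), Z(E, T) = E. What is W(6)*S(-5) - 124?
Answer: -124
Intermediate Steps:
S(V) = 0
W(6)*S(-5) - 124 = 6*0 - 124 = 0 - 124 = -124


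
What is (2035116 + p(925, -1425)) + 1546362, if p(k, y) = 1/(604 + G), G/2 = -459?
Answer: 1124584091/314 ≈ 3.5815e+6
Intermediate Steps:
G = -918 (G = 2*(-459) = -918)
p(k, y) = -1/314 (p(k, y) = 1/(604 - 918) = 1/(-314) = -1/314)
(2035116 + p(925, -1425)) + 1546362 = (2035116 - 1/314) + 1546362 = 639026423/314 + 1546362 = 1124584091/314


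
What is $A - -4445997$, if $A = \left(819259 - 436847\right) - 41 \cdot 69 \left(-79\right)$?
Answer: $5051900$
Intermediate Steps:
$A = 605903$ ($A = \left(819259 - 436847\right) - 2829 \left(-79\right) = 382412 - -223491 = 382412 + 223491 = 605903$)
$A - -4445997 = 605903 - -4445997 = 605903 + 4445997 = 5051900$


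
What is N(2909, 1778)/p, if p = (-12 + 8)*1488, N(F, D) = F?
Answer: -2909/5952 ≈ -0.48874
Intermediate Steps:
p = -5952 (p = -4*1488 = -5952)
N(2909, 1778)/p = 2909/(-5952) = 2909*(-1/5952) = -2909/5952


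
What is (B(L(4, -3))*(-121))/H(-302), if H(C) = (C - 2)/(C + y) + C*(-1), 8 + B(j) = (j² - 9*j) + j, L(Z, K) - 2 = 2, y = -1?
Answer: 439956/45905 ≈ 9.5841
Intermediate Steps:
L(Z, K) = 4 (L(Z, K) = 2 + 2 = 4)
B(j) = -8 + j² - 8*j (B(j) = -8 + ((j² - 9*j) + j) = -8 + (j² - 8*j) = -8 + j² - 8*j)
H(C) = -C + (-2 + C)/(-1 + C) (H(C) = (C - 2)/(C - 1) + C*(-1) = (-2 + C)/(-1 + C) - C = -C + (-2 + C)/(-1 + C))
(B(L(4, -3))*(-121))/H(-302) = ((-8 + 4² - 8*4)*(-121))/(((-2 - 1*(-302)² + 2*(-302))/(-1 - 302))) = ((-8 + 16 - 32)*(-121))/(((-2 - 1*91204 - 604)/(-303))) = (-24*(-121))/((-(-2 - 91204 - 604)/303)) = 2904/((-1/303*(-91810))) = 2904/(91810/303) = 2904*(303/91810) = 439956/45905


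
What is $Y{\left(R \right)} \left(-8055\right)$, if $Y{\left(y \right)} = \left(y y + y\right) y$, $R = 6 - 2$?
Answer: $-644400$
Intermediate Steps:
$R = 4$ ($R = 6 - 2 = 4$)
$Y{\left(y \right)} = y \left(y + y^{2}\right)$ ($Y{\left(y \right)} = \left(y^{2} + y\right) y = \left(y + y^{2}\right) y = y \left(y + y^{2}\right)$)
$Y{\left(R \right)} \left(-8055\right) = 4^{2} \left(1 + 4\right) \left(-8055\right) = 16 \cdot 5 \left(-8055\right) = 80 \left(-8055\right) = -644400$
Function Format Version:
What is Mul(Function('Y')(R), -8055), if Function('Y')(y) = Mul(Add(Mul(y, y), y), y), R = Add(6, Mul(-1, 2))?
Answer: -644400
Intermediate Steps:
R = 4 (R = Add(6, -2) = 4)
Function('Y')(y) = Mul(y, Add(y, Pow(y, 2))) (Function('Y')(y) = Mul(Add(Pow(y, 2), y), y) = Mul(Add(y, Pow(y, 2)), y) = Mul(y, Add(y, Pow(y, 2))))
Mul(Function('Y')(R), -8055) = Mul(Mul(Pow(4, 2), Add(1, 4)), -8055) = Mul(Mul(16, 5), -8055) = Mul(80, -8055) = -644400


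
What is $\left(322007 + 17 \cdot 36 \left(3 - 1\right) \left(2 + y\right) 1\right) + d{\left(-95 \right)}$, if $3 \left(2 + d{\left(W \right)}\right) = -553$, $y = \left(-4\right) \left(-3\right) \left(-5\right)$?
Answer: $\frac{752486}{3} \approx 2.5083 \cdot 10^{5}$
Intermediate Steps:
$y = -60$ ($y = 12 \left(-5\right) = -60$)
$d{\left(W \right)} = - \frac{559}{3}$ ($d{\left(W \right)} = -2 + \frac{1}{3} \left(-553\right) = -2 - \frac{553}{3} = - \frac{559}{3}$)
$\left(322007 + 17 \cdot 36 \left(3 - 1\right) \left(2 + y\right) 1\right) + d{\left(-95 \right)} = \left(322007 + 17 \cdot 36 \left(3 - 1\right) \left(2 - 60\right) 1\right) - \frac{559}{3} = \left(322007 + 612 \cdot 2 \left(\left(-58\right) 1\right)\right) - \frac{559}{3} = \left(322007 + 612 \cdot 2 \left(-58\right)\right) - \frac{559}{3} = \left(322007 + 612 \left(-116\right)\right) - \frac{559}{3} = \left(322007 - 70992\right) - \frac{559}{3} = 251015 - \frac{559}{3} = \frac{752486}{3}$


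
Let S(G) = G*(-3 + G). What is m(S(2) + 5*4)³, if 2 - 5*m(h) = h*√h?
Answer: 280 - 315576*√2/125 ≈ -3290.3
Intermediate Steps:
m(h) = ⅖ - h^(3/2)/5 (m(h) = ⅖ - h*√h/5 = ⅖ - h^(3/2)/5)
m(S(2) + 5*4)³ = (⅖ - (2*(-3 + 2) + 5*4)^(3/2)/5)³ = (⅖ - (2*(-1) + 20)^(3/2)/5)³ = (⅖ - (-2 + 20)^(3/2)/5)³ = (⅖ - 54*√2/5)³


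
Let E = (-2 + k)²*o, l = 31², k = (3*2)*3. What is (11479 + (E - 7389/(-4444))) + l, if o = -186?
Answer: -156314755/4444 ≈ -35174.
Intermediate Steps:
k = 18 (k = 6*3 = 18)
l = 961
E = -47616 (E = (-2 + 18)²*(-186) = 16²*(-186) = 256*(-186) = -47616)
(11479 + (E - 7389/(-4444))) + l = (11479 + (-47616 - 7389/(-4444))) + 961 = (11479 + (-47616 - 7389*(-1)/4444)) + 961 = (11479 + (-47616 - 1*(-7389/4444))) + 961 = (11479 + (-47616 + 7389/4444)) + 961 = (11479 - 211598115/4444) + 961 = -160585439/4444 + 961 = -156314755/4444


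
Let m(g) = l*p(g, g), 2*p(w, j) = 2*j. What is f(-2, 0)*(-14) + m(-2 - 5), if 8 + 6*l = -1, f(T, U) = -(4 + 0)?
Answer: 133/2 ≈ 66.500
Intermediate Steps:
p(w, j) = j (p(w, j) = (2*j)/2 = j)
f(T, U) = -4 (f(T, U) = -1*4 = -4)
l = -3/2 (l = -4/3 + (1/6)*(-1) = -4/3 - 1/6 = -3/2 ≈ -1.5000)
m(g) = -3*g/2
f(-2, 0)*(-14) + m(-2 - 5) = -4*(-14) - 3*(-2 - 5)/2 = 56 - 3/2*(-7) = 56 + 21/2 = 133/2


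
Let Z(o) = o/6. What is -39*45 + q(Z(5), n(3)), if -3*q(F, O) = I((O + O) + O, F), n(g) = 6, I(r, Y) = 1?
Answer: -5266/3 ≈ -1755.3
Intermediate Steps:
Z(o) = o/6 (Z(o) = o*(1/6) = o/6)
q(F, O) = -1/3 (q(F, O) = -1/3*1 = -1/3)
-39*45 + q(Z(5), n(3)) = -39*45 - 1/3 = -1755 - 1/3 = -5266/3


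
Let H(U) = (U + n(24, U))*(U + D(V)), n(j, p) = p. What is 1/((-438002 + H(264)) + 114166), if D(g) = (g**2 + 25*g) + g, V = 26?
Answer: 1/529412 ≈ 1.8889e-6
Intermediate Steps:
D(g) = g**2 + 26*g
H(U) = 2*U*(1352 + U) (H(U) = (U + U)*(U + 26*(26 + 26)) = (2*U)*(U + 26*52) = (2*U)*(U + 1352) = (2*U)*(1352 + U) = 2*U*(1352 + U))
1/((-438002 + H(264)) + 114166) = 1/((-438002 + 2*264*(1352 + 264)) + 114166) = 1/((-438002 + 2*264*1616) + 114166) = 1/((-438002 + 853248) + 114166) = 1/(415246 + 114166) = 1/529412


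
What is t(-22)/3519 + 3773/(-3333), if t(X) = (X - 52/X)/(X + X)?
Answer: -16225855/14335233 ≈ -1.1319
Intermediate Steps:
t(X) = (X - 52/X)/(2*X) (t(X) = (X - 52/X)/((2*X)) = (X - 52/X)*(1/(2*X)) = (X - 52/X)/(2*X))
t(-22)/3519 + 3773/(-3333) = (½ - 26/(-22)²)/3519 + 3773/(-3333) = (½ - 26*1/484)*(1/3519) + 3773*(-1/3333) = (½ - 13/242)*(1/3519) - 343/303 = (54/121)*(1/3519) - 343/303 = 6/47311 - 343/303 = -16225855/14335233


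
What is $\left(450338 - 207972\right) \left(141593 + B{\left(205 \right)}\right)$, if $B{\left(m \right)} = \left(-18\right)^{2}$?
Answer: $34395855622$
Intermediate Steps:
$B{\left(m \right)} = 324$
$\left(450338 - 207972\right) \left(141593 + B{\left(205 \right)}\right) = \left(450338 - 207972\right) \left(141593 + 324\right) = \left(450338 - 207972\right) 141917 = 242366 \cdot 141917 = 34395855622$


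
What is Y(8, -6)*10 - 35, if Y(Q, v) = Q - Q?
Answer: -35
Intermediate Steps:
Y(Q, v) = 0
Y(8, -6)*10 - 35 = 0*10 - 35 = 0 - 35 = -35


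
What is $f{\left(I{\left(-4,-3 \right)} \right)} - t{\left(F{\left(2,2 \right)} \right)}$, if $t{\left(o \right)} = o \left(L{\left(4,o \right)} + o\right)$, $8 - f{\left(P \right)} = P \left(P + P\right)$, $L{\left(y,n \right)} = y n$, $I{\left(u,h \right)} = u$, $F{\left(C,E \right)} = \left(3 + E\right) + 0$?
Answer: $-149$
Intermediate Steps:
$F{\left(C,E \right)} = 3 + E$
$L{\left(y,n \right)} = n y$
$f{\left(P \right)} = 8 - 2 P^{2}$ ($f{\left(P \right)} = 8 - P \left(P + P\right) = 8 - P 2 P = 8 - 2 P^{2}$)
$t{\left(o \right)} = 5 o^{2}$ ($t{\left(o \right)} = o \left(o 4 + o\right) = o \left(4 o + o\right) = o 5 o = 5 o^{2}$)
$f{\left(I{\left(-4,-3 \right)} \right)} - t{\left(F{\left(2,2 \right)} \right)} = \left(8 - 2 \left(-4\right)^{2}\right) - 5 \left(3 + 2\right)^{2} = \left(8 - 32\right) - 5 \cdot 5^{2} = \left(8 - 32\right) - 5 \cdot 25 = -24 - 125 = -149$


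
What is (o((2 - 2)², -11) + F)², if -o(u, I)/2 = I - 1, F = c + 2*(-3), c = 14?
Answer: 1024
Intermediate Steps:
F = 8 (F = 14 + 2*(-3) = 14 - 6 = 8)
o(u, I) = 2 - 2*I (o(u, I) = -2*(I - 1) = -2*(-1 + I) = 2 - 2*I)
(o((2 - 2)², -11) + F)² = ((2 - 2*(-11)) + 8)² = ((2 + 22) + 8)² = (24 + 8)² = 32² = 1024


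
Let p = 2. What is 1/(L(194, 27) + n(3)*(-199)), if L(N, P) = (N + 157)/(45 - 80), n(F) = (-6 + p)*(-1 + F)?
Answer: 35/55369 ≈ 0.00063212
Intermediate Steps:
n(F) = 4 - 4*F (n(F) = (-6 + 2)*(-1 + F) = -4*(-1 + F) = 4 - 4*F)
L(N, P) = -157/35 - N/35 (L(N, P) = (157 + N)/(-35) = (157 + N)*(-1/35) = -157/35 - N/35)
1/(L(194, 27) + n(3)*(-199)) = 1/((-157/35 - 1/35*194) + (4 - 4*3)*(-199)) = 1/((-157/35 - 194/35) + (4 - 12)*(-199)) = 1/(-351/35 - 8*(-199)) = 1/(-351/35 + 1592) = 1/(55369/35) = 35/55369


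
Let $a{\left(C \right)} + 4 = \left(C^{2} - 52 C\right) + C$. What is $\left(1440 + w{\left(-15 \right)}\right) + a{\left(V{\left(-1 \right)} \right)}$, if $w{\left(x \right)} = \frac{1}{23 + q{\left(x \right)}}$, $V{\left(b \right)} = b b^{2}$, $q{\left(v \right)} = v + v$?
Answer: $\frac{10415}{7} \approx 1487.9$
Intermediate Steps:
$q{\left(v \right)} = 2 v$
$V{\left(b \right)} = b^{3}$
$w{\left(x \right)} = \frac{1}{23 + 2 x}$
$a{\left(C \right)} = -4 + C^{2} - 51 C$ ($a{\left(C \right)} = -4 + \left(\left(C^{2} - 52 C\right) + C\right) = -4 + \left(C^{2} - 51 C\right) = -4 + C^{2} - 51 C$)
$\left(1440 + w{\left(-15 \right)}\right) + a{\left(V{\left(-1 \right)} \right)} = \left(1440 + \frac{1}{23 + 2 \left(-15\right)}\right) - \left(4 - 1 - 51\right) = \left(1440 + \frac{1}{23 - 30}\right) - \left(-47 - 1\right) = \left(1440 + \frac{1}{-7}\right) + \left(-4 + 1 + 51\right) = \left(1440 - \frac{1}{7}\right) + 48 = \frac{10079}{7} + 48 = \frac{10415}{7}$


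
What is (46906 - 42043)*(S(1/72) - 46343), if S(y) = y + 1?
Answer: -5408665883/24 ≈ -2.2536e+8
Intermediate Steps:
S(y) = 1 + y
(46906 - 42043)*(S(1/72) - 46343) = (46906 - 42043)*((1 + 1/72) - 46343) = 4863*((1 + 1/72) - 46343) = 4863*(73/72 - 46343) = 4863*(-3336623/72) = -5408665883/24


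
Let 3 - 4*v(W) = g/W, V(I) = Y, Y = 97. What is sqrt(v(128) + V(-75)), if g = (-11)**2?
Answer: sqrt(99854)/32 ≈ 9.8749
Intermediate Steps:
V(I) = 97
g = 121
v(W) = 3/4 - 121/(4*W)
sqrt(v(128) + V(-75)) = sqrt((1/4)*(-121 + 3*128)/128 + 97) = sqrt((1/4)*(1/128)*(-121 + 384) + 97) = sqrt((1/4)*(1/128)*263 + 97) = sqrt(263/512 + 97) = sqrt(49927/512) = sqrt(99854)/32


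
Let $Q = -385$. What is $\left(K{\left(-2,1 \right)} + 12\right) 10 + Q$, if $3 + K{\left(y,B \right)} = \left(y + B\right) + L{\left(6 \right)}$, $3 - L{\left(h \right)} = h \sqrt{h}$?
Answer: $-275 - 60 \sqrt{6} \approx -421.97$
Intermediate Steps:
$L{\left(h \right)} = 3 - h^{\frac{3}{2}}$ ($L{\left(h \right)} = 3 - h \sqrt{h} = 3 - h^{\frac{3}{2}}$)
$K{\left(y,B \right)} = B + y - 6 \sqrt{6}$ ($K{\left(y,B \right)} = -3 + \left(\left(y + B\right) + \left(3 - 6^{\frac{3}{2}}\right)\right) = -3 + \left(\left(B + y\right) + \left(3 - 6 \sqrt{6}\right)\right) = -3 + \left(3 + B + y - 6 \sqrt{6}\right) = B + y - 6 \sqrt{6}$)
$\left(K{\left(-2,1 \right)} + 12\right) 10 + Q = \left(\left(1 - 2 - 6 \sqrt{6}\right) + 12\right) 10 - 385 = \left(\left(-1 - 6 \sqrt{6}\right) + 12\right) 10 - 385 = \left(11 - 6 \sqrt{6}\right) 10 - 385 = \left(110 - 60 \sqrt{6}\right) - 385 = -275 - 60 \sqrt{6}$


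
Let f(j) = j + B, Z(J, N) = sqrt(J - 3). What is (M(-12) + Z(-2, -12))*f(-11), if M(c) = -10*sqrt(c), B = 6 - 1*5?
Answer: 10*I*(-sqrt(5) + 20*sqrt(3)) ≈ 324.05*I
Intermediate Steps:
B = 1 (B = 6 - 5 = 1)
Z(J, N) = sqrt(-3 + J)
f(j) = 1 + j (f(j) = j + 1 = 1 + j)
(M(-12) + Z(-2, -12))*f(-11) = (-20*I*sqrt(3) + sqrt(-3 - 2))*(1 - 11) = (-20*I*sqrt(3) + sqrt(-5))*(-10) = (-20*I*sqrt(3) + I*sqrt(5))*(-10) = (I*sqrt(5) - 20*I*sqrt(3))*(-10) = -10*I*sqrt(5) + 200*I*sqrt(3)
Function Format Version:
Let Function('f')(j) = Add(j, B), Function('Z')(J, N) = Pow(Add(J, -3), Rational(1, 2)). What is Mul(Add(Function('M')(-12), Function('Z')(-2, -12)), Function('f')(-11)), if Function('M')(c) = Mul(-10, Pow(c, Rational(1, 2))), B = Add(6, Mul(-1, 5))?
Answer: Mul(10, I, Add(Mul(-1, Pow(5, Rational(1, 2))), Mul(20, Pow(3, Rational(1, 2))))) ≈ Mul(324.05, I)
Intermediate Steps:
B = 1 (B = Add(6, -5) = 1)
Function('Z')(J, N) = Pow(Add(-3, J), Rational(1, 2))
Function('f')(j) = Add(1, j) (Function('f')(j) = Add(j, 1) = Add(1, j))
Mul(Add(Function('M')(-12), Function('Z')(-2, -12)), Function('f')(-11)) = Mul(Add(Mul(-10, Pow(-12, Rational(1, 2))), Pow(Add(-3, -2), Rational(1, 2))), Add(1, -11)) = Mul(Add(Mul(-10, Mul(2, I, Pow(3, Rational(1, 2)))), Pow(-5, Rational(1, 2))), -10) = Mul(Add(Mul(-20, I, Pow(3, Rational(1, 2))), Mul(I, Pow(5, Rational(1, 2)))), -10) = Mul(Add(Mul(I, Pow(5, Rational(1, 2))), Mul(-20, I, Pow(3, Rational(1, 2)))), -10) = Add(Mul(-10, I, Pow(5, Rational(1, 2))), Mul(200, I, Pow(3, Rational(1, 2))))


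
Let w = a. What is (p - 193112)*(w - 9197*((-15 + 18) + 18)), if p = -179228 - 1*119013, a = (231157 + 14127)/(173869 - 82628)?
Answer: 8658508440912749/91241 ≈ 9.4897e+10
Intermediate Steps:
a = 245284/91241 ≈ 2.6883
p = -298241 (p = -179228 - 119013 = -298241)
w = 245284/91241 ≈ 2.6883
(p - 193112)*(w - 9197*((-15 + 18) + 18)) = (-298241 - 193112)*(245284/91241 - 9197*((-15 + 18) + 18)) = -491353*(245284/91241 - 9197*(3 + 18)) = -491353*(245284/91241 - 9197*21) = -491353*(245284/91241 - 193137) = -491353*(-17621767733/91241) = 8658508440912749/91241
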